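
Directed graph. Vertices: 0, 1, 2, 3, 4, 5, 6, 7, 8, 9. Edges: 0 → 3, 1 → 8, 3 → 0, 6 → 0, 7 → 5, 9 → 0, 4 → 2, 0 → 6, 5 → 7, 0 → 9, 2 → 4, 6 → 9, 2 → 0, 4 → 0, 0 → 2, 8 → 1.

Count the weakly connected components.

3

From 0: component {0, 2, 3, 4, 6, 9}.
From 1: component {1, 8}.
From 5: component {5, 7}.
That's 3 components.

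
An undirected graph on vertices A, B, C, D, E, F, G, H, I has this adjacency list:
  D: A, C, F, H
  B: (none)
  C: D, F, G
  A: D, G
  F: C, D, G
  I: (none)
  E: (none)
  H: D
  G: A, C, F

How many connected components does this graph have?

4

From A: component {A, C, D, F, G, H}.
From B: component {B}.
From E: component {E}.
From I: component {I}.
That's 4 components.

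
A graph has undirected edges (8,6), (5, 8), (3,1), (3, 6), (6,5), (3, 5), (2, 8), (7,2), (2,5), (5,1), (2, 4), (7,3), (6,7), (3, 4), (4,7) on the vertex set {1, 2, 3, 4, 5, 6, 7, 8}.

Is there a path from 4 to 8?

Yes

Explore from 4.
Distance 1: reach 2, 3, 7.
Distance 2: reach 1, 5, 6, 8.
Found 8.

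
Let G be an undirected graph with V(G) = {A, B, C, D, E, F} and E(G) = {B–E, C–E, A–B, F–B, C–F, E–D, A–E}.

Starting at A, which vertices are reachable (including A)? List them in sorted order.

Start at A.
Its neighbours: B, E.
Then their neighbours: C, D, F.
Every vertex is now reached.

A, B, C, D, E, F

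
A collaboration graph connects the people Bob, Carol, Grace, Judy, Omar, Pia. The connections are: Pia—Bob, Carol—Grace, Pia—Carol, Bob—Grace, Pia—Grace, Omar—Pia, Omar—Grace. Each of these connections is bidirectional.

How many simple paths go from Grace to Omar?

4

Grace–Bob–Pia–Omar
Grace–Carol–Pia–Omar
Grace–Omar
Grace–Pia–Omar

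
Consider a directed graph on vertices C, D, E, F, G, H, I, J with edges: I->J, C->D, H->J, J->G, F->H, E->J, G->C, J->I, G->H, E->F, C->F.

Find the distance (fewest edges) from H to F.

Distance 0: H.
Distance 1: J.
Distance 2: G, I.
Distance 3: C.
Distance 4: D, F — contains F.

4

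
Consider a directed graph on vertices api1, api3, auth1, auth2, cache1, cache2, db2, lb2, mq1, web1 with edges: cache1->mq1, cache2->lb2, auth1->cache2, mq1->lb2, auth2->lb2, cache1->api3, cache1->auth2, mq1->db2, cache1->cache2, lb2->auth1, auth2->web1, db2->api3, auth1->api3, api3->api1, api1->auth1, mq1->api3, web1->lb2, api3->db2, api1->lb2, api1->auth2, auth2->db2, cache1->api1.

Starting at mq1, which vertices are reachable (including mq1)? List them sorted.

Start at mq1.
Its neighbours: api3, db2, lb2.
Then their neighbours: api1, auth1.
Then next layer: auth2, cache2.
Then next layer: web1.
Nothing further is reachable.

api1, api3, auth1, auth2, cache2, db2, lb2, mq1, web1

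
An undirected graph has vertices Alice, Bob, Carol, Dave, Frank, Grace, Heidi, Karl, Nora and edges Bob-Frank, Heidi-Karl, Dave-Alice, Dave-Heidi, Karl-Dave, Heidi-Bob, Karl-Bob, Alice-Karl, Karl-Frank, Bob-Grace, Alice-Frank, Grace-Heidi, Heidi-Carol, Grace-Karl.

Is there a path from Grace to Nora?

Explore from Grace.
Distance 1: reach Bob, Heidi, Karl.
Distance 2: reach Alice, Carol, Dave, Frank.
The search is exhausted without reaching Nora; it lies in a different component.

No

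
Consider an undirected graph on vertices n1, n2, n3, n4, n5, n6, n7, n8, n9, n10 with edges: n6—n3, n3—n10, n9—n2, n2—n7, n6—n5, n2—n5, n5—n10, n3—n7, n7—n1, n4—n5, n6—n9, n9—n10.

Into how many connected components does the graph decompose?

From n1: component {n1, n2, n3, n4, n5, n6, n7, n9, n10}.
From n8: component {n8}.
That's 2 components.

2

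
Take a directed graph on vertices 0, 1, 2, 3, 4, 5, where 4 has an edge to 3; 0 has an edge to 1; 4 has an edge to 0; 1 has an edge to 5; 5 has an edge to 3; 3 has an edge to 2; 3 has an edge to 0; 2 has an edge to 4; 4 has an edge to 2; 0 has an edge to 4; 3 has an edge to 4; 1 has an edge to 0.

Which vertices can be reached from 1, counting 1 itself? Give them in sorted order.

0, 1, 2, 3, 4, 5

Start at 1.
Its neighbours: 0, 5.
Then their neighbours: 3, 4.
Then next layer: 2.
Every vertex is now reached.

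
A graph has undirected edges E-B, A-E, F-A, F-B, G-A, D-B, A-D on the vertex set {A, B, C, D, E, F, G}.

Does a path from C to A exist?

No

C has no edges, so nothing is reachable from it.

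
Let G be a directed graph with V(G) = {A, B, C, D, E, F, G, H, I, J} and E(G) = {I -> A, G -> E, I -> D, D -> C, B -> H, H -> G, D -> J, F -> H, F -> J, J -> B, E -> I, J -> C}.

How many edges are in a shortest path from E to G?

6

Distance 0: E.
Distance 1: I.
Distance 2: A, D.
Distance 3: C, J.
Distance 4: B.
Distance 5: H.
Distance 6: G — contains G.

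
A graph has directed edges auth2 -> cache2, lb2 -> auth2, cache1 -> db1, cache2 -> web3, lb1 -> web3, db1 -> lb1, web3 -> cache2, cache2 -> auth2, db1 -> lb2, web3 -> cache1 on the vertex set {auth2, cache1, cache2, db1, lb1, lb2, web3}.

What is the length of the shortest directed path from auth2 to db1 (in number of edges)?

4

Distance 0: auth2.
Distance 1: cache2.
Distance 2: web3.
Distance 3: cache1.
Distance 4: db1 — contains db1.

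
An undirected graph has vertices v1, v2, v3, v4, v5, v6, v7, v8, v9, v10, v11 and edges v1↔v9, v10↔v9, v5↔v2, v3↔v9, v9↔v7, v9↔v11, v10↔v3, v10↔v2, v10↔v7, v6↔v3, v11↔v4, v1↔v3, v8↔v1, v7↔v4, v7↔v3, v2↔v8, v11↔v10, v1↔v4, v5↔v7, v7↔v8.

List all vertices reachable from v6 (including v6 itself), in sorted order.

v1, v2, v3, v4, v5, v6, v7, v8, v9, v10, v11

Start at v6.
Its neighbours: v3.
Then their neighbours: v1, v7, v9, v10.
Then next layer: v2, v4, v5, v8, v11.
Every vertex is now reached.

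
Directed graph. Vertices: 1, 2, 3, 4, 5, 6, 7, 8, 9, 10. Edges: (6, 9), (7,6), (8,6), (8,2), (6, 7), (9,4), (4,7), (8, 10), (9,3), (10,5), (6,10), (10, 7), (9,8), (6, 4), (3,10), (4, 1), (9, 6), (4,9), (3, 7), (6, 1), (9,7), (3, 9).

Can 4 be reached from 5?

5 has no outgoing edges, so nothing is reachable from it.

No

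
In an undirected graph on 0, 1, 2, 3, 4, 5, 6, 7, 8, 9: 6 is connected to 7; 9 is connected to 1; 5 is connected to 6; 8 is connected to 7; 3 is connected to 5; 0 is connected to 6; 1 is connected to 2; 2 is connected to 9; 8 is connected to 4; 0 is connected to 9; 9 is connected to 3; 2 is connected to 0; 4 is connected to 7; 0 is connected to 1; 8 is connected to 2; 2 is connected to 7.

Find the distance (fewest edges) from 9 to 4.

Distance 0: 9.
Distance 1: 0, 1, 2, 3.
Distance 2: 5, 6, 7, 8.
Distance 3: 4 — contains 4.

3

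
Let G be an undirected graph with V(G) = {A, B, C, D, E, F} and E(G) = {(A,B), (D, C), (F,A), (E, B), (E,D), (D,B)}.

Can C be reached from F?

Yes

Explore from F.
Distance 1: reach A.
Distance 2: reach B.
Distance 3: reach D, E.
Distance 4: reach C.
Found C.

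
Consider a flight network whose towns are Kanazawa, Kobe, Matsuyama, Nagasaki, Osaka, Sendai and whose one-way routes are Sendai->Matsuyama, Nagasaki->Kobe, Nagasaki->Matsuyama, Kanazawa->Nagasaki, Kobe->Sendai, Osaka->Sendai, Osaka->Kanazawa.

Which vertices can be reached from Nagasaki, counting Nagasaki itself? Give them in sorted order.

Kobe, Matsuyama, Nagasaki, Sendai

Start at Nagasaki.
Its neighbours: Kobe, Matsuyama.
Then their neighbours: Sendai.
Nothing further is reachable.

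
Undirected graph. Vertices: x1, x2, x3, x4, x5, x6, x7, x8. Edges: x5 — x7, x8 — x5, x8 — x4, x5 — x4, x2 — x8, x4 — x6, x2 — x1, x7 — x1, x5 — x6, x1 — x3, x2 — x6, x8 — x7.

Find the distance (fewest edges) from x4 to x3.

4

Distance 0: x4.
Distance 1: x5, x6, x8.
Distance 2: x2, x7.
Distance 3: x1.
Distance 4: x3 — contains x3.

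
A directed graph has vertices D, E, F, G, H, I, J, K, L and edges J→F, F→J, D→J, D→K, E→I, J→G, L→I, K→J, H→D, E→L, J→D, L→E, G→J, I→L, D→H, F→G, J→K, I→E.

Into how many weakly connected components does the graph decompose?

2

From D: component {D, F, G, H, J, K}.
From E: component {E, I, L}.
That's 2 components.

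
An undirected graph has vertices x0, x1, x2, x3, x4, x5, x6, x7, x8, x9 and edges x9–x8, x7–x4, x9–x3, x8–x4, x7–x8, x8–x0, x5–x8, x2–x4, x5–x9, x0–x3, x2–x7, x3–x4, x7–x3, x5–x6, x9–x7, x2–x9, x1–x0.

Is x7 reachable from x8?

Explore from x8.
Distance 1: reach x0, x4, x5, x7, x9.
Found x7.

Yes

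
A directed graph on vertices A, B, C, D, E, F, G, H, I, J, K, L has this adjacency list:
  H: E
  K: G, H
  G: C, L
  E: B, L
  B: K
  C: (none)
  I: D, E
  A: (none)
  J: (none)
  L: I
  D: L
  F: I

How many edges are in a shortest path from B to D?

5

Distance 0: B.
Distance 1: K.
Distance 2: G, H.
Distance 3: C, E, L.
Distance 4: I.
Distance 5: D — contains D.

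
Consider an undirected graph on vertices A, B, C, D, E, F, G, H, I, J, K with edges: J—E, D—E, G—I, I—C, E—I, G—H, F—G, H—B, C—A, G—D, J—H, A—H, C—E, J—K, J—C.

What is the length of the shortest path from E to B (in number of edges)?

Distance 0: E.
Distance 1: C, D, I, J.
Distance 2: A, G, H, K.
Distance 3: B, F — contains B.

3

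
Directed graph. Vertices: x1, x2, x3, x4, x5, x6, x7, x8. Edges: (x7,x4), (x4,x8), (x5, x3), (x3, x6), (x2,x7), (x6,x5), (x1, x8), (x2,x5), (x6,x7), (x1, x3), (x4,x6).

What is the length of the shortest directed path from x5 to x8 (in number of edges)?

5

Distance 0: x5.
Distance 1: x3.
Distance 2: x6.
Distance 3: x7.
Distance 4: x4.
Distance 5: x8 — contains x8.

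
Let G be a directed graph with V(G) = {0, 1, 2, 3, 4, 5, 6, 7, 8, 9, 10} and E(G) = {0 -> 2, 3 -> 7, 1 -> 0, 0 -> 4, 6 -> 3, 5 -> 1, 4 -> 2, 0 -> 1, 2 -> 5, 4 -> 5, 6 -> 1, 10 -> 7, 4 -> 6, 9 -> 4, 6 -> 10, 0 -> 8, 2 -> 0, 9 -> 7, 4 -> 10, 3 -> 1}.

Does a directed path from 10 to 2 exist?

No

Explore from 10.
Distance 1: reach 7.
The search from 10 is exhausted; no directed path reaches 2.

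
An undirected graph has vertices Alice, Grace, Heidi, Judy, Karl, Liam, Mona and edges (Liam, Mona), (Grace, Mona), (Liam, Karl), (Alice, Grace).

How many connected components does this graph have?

From Alice: component {Alice, Grace, Karl, Liam, Mona}.
From Heidi: component {Heidi}.
From Judy: component {Judy}.
That's 3 components.

3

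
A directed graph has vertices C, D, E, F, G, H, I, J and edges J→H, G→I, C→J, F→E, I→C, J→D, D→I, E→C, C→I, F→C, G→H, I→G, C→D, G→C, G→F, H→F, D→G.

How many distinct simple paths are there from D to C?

D→G→C
D→G→F→C
D→G→F→E→C
D→G→H→F→C
D→G→H→F→E→C
D→G→I→C
D→I→C
D→I→G→C
D→I→G→F→C
D→I→G→F→E→C
D→I→G→H→F→C
D→I→G→H→F→E→C

12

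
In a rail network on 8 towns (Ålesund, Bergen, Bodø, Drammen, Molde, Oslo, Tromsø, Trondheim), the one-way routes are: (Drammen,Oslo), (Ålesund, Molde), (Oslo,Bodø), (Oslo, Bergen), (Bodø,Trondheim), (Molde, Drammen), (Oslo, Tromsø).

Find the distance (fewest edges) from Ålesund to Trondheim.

5

Distance 0: Ålesund.
Distance 1: Molde.
Distance 2: Drammen.
Distance 3: Oslo.
Distance 4: Bergen, Bodø, Tromsø.
Distance 5: Trondheim — contains Trondheim.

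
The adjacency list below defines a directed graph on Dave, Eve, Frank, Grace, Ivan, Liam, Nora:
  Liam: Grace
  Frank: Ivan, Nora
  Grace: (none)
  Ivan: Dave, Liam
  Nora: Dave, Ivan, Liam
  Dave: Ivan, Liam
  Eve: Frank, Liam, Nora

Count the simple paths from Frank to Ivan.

3

Frank→Ivan
Frank→Nora→Dave→Ivan
Frank→Nora→Ivan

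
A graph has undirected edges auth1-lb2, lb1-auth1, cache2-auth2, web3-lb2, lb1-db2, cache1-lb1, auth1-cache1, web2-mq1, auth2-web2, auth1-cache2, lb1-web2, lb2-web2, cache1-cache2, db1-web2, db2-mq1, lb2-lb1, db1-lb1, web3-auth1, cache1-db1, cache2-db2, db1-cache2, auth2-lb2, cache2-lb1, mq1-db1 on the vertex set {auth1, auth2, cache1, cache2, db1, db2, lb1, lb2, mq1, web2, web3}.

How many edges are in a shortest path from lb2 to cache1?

Distance 0: lb2.
Distance 1: auth1, auth2, lb1, web2, web3.
Distance 2: cache1, cache2, db1, db2, mq1 — contains cache1.

2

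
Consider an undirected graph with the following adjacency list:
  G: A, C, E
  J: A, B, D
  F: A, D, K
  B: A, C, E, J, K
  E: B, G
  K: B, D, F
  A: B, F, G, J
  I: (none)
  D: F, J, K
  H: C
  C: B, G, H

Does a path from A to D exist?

Yes

Explore from A.
Distance 1: reach B, F, G, J.
Distance 2: reach C, D, E, K.
Found D.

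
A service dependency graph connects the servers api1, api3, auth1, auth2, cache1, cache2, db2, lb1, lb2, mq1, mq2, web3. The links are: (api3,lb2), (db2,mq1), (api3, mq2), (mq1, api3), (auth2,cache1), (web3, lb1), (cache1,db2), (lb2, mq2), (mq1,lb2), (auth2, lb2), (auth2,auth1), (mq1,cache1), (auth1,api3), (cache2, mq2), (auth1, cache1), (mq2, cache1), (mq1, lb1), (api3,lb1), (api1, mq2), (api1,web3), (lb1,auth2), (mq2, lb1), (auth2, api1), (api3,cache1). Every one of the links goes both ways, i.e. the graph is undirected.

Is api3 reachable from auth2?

Yes

Explore from auth2.
Distance 1: reach api1, auth1, cache1, lb1, lb2.
Distance 2: reach api3, db2, mq1, mq2, web3.
Found api3.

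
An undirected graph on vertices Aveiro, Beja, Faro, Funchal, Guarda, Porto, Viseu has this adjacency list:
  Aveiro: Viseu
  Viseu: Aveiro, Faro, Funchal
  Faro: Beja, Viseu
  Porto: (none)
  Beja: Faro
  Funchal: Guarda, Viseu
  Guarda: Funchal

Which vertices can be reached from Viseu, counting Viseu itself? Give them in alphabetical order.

Aveiro, Beja, Faro, Funchal, Guarda, Viseu

Start at Viseu.
Its neighbours: Aveiro, Faro, Funchal.
Then their neighbours: Beja, Guarda.
Nothing further is reachable.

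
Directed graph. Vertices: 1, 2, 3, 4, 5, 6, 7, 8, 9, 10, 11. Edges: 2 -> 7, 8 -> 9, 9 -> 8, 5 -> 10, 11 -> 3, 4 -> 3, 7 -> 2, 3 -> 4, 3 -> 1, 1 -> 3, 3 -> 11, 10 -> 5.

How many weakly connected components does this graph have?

From 1: component {1, 3, 4, 11}.
From 2: component {2, 7}.
From 5: component {5, 10}.
From 6: component {6}.
From 8: component {8, 9}.
That's 5 components.

5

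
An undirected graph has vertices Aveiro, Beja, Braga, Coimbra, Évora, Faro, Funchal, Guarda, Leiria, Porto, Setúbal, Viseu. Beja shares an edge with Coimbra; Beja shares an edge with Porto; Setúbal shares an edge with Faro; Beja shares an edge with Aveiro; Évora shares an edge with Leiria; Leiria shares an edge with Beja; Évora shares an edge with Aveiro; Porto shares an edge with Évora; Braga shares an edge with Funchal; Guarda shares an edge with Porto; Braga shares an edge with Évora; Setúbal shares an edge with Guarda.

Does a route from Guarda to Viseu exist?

No

Explore from Guarda.
Distance 1: reach Porto, Setúbal.
Distance 2: reach Beja, Évora, Faro.
Distance 3: reach Aveiro, Braga, Coimbra, Leiria.
Distance 4: reach Funchal.
The search is exhausted without reaching Viseu; it lies in a different component.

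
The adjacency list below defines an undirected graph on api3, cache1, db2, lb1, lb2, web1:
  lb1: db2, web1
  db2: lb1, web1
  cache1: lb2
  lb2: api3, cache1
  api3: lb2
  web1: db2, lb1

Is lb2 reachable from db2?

Explore from db2.
Distance 1: reach lb1, web1.
The search is exhausted without reaching lb2; it lies in a different component.

No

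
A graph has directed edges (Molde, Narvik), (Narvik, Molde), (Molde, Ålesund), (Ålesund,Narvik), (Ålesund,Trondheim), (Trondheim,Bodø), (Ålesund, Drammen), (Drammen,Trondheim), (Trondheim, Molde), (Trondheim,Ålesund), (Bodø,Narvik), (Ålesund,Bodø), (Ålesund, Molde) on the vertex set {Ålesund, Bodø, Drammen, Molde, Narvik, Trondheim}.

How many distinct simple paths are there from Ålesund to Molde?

7

Ålesund→Bodø→Narvik→Molde
Ålesund→Drammen→Trondheim→Bodø→Narvik→Molde
Ålesund→Drammen→Trondheim→Molde
Ålesund→Molde
Ålesund→Narvik→Molde
Ålesund→Trondheim→Bodø→Narvik→Molde
Ålesund→Trondheim→Molde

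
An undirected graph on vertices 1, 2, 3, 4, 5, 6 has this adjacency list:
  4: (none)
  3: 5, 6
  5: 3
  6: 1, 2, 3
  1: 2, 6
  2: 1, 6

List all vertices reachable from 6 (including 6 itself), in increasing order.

1, 2, 3, 5, 6

Start at 6.
Its neighbours: 1, 2, 3.
Then their neighbours: 5.
Nothing further is reachable.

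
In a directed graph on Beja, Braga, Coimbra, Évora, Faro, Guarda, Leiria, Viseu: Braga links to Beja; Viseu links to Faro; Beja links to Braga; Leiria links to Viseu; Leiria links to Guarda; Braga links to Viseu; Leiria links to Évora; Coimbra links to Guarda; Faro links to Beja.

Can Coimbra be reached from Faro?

No

Explore from Faro.
Distance 1: reach Beja.
Distance 2: reach Braga.
Distance 3: reach Viseu.
The search from Faro is exhausted; no directed path reaches Coimbra.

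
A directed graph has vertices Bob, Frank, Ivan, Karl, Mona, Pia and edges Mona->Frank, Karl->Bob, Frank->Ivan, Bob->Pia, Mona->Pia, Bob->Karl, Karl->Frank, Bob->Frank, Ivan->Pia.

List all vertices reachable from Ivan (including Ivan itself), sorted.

Ivan, Pia

Start at Ivan.
Its neighbours: Pia.
Nothing further is reachable.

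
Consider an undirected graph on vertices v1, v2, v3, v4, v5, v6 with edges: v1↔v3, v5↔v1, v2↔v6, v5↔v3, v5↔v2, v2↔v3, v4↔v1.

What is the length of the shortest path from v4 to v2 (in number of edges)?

3

Distance 0: v4.
Distance 1: v1.
Distance 2: v3, v5.
Distance 3: v2 — contains v2.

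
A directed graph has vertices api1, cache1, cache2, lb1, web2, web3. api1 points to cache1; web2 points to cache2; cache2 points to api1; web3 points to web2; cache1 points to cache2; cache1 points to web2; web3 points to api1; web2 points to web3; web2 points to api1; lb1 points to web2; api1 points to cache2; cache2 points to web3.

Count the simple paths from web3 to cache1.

web3→api1→cache1
web3→web2→api1→cache1
web3→web2→cache2→api1→cache1

3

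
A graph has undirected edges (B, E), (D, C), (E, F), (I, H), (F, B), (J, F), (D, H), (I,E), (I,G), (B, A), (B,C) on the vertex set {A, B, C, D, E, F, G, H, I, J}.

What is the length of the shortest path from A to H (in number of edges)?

4

Distance 0: A.
Distance 1: B.
Distance 2: C, E, F.
Distance 3: D, I, J.
Distance 4: G, H — contains H.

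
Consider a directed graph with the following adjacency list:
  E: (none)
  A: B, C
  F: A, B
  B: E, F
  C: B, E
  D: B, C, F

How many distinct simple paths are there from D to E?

8

D→B→E
D→B→F→A→C→E
D→C→B→E
D→C→E
D→F→A→B→E
D→F→A→C→B→E
D→F→A→C→E
D→F→B→E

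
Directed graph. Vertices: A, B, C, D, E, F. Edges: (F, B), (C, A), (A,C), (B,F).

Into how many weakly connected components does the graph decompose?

From A: component {A, C}.
From B: component {B, F}.
From D: component {D}.
From E: component {E}.
That's 4 components.

4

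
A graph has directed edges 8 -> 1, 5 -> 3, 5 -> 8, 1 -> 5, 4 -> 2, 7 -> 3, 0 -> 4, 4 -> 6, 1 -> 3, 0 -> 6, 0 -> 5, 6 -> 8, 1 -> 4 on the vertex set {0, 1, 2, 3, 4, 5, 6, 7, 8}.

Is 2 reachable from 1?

Explore from 1.
Distance 1: reach 3, 4, 5.
Distance 2: reach 2, 6, 8.
Found 2.

Yes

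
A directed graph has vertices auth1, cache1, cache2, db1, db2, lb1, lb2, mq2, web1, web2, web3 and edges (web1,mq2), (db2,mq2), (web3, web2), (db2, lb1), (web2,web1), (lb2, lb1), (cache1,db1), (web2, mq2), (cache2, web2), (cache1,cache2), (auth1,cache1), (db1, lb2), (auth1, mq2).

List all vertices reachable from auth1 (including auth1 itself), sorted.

auth1, cache1, cache2, db1, lb1, lb2, mq2, web1, web2

Start at auth1.
Its neighbours: cache1, mq2.
Then their neighbours: cache2, db1.
Then next layer: lb2, web2.
Then next layer: lb1, web1.
Nothing further is reachable.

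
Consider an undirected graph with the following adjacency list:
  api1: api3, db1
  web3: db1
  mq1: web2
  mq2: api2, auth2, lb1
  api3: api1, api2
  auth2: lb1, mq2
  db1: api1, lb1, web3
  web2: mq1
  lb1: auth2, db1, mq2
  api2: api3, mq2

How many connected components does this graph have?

From api1: component {api1, api2, api3, auth2, db1, lb1, mq2, web3}.
From mq1: component {mq1, web2}.
That's 2 components.

2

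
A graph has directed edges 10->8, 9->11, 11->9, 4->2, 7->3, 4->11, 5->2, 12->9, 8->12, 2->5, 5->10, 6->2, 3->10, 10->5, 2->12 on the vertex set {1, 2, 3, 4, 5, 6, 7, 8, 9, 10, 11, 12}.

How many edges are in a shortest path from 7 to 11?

Distance 0: 7.
Distance 1: 3.
Distance 2: 10.
Distance 3: 5, 8.
Distance 4: 2, 12.
Distance 5: 9.
Distance 6: 11 — contains 11.

6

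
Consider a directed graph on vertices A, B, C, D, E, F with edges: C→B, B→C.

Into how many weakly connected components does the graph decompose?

5

From A: component {A}.
From B: component {B, C}.
From D: component {D}.
From E: component {E}.
From F: component {F}.
That's 5 components.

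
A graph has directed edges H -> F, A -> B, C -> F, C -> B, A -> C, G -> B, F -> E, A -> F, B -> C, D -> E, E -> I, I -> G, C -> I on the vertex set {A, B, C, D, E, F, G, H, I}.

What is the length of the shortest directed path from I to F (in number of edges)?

Distance 0: I.
Distance 1: G.
Distance 2: B.
Distance 3: C.
Distance 4: F — contains F.

4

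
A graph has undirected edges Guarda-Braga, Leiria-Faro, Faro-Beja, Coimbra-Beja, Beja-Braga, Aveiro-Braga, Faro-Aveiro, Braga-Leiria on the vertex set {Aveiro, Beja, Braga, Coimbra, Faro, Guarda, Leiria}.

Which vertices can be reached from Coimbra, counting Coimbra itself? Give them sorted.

Aveiro, Beja, Braga, Coimbra, Faro, Guarda, Leiria

Start at Coimbra.
Its neighbours: Beja.
Then their neighbours: Braga, Faro.
Then next layer: Aveiro, Guarda, Leiria.
Every vertex is now reached.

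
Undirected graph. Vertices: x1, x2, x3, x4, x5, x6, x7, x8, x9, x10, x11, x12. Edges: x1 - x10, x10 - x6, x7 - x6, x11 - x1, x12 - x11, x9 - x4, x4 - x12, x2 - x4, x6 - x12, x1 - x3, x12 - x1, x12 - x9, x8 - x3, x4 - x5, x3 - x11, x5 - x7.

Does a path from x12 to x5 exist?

Yes

Explore from x12.
Distance 1: reach x1, x4, x6, x9, x11.
Distance 2: reach x2, x3, x5, x7, x10.
Found x5.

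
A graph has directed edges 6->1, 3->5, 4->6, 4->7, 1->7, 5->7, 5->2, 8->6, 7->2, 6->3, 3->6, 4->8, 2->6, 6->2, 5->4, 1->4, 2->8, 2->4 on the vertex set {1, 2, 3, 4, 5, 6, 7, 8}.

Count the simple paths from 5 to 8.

5→2→4→8
5→2→6→1→4→8
5→2→8
5→4→6→1→7→2→8
5→4→6→2→8
5→4→7→2→8
5→4→8
5→7→2→4→8
5→7→2→6→1→4→8
5→7→2→8

10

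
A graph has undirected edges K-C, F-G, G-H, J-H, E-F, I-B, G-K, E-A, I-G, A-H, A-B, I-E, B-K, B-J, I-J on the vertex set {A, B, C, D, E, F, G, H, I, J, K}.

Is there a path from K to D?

Explore from K.
Distance 1: reach B, C, G.
Distance 2: reach A, F, H, I, J.
Distance 3: reach E.
The search is exhausted without reaching D; it lies in a different component.

No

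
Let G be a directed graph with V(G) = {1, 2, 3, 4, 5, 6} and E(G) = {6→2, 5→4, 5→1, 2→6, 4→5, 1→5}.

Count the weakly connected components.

3

From 1: component {1, 4, 5}.
From 2: component {2, 6}.
From 3: component {3}.
That's 3 components.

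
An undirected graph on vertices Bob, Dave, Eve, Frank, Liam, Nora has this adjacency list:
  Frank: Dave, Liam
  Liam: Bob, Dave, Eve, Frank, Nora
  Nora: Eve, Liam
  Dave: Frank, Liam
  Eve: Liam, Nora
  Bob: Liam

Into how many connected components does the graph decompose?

From Bob: component {Bob, Dave, Eve, Frank, Liam, Nora}.
That's 1 component.

1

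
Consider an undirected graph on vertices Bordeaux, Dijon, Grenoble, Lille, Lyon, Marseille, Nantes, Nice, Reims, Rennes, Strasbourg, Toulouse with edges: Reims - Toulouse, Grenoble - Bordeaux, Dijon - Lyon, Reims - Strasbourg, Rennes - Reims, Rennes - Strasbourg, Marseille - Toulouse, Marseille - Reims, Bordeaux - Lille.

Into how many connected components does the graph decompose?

5

From Bordeaux: component {Bordeaux, Grenoble, Lille}.
From Dijon: component {Dijon, Lyon}.
From Marseille: component {Marseille, Reims, Rennes, Strasbourg, Toulouse}.
From Nantes: component {Nantes}.
From Nice: component {Nice}.
That's 5 components.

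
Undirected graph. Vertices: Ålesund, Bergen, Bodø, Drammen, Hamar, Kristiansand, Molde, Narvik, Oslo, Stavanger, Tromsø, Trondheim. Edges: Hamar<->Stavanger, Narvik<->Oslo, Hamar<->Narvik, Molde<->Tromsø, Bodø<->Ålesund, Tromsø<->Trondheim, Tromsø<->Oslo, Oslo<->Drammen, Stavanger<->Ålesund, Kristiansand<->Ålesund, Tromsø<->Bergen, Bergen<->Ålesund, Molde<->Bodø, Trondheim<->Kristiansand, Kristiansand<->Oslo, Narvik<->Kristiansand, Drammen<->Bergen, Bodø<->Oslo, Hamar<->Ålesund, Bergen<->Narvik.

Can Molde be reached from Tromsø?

Yes

Explore from Tromsø.
Distance 1: reach Bergen, Molde, Oslo, Trondheim.
Found Molde.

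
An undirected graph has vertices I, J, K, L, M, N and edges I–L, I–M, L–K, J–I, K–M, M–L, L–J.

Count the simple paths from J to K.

J–I–L–K
J–I–L–M–K
J–I–M–K
J–I–M–L–K
J–L–I–M–K
J–L–K
J–L–M–K

7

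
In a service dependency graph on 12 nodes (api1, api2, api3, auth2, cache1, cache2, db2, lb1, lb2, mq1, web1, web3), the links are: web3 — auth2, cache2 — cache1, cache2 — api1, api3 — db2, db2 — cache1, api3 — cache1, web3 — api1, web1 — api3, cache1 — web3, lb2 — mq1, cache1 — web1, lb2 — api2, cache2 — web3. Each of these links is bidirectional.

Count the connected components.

From api1: component {api1, api3, auth2, cache1, cache2, db2, web1, web3}.
From api2: component {api2, lb2, mq1}.
From lb1: component {lb1}.
That's 3 components.

3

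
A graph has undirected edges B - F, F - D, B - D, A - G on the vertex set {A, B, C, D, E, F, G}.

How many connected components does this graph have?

From A: component {A, G}.
From B: component {B, D, F}.
From C: component {C}.
From E: component {E}.
That's 4 components.

4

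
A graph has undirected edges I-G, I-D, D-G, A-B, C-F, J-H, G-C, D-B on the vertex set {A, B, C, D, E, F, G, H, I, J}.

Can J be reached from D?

No

Explore from D.
Distance 1: reach B, G, I.
Distance 2: reach A, C.
Distance 3: reach F.
The search is exhausted without reaching J; it lies in a different component.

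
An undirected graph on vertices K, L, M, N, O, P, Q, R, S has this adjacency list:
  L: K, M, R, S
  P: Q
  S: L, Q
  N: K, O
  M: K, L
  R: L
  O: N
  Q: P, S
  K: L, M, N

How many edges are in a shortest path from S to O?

Distance 0: S.
Distance 1: L, Q.
Distance 2: K, M, P, R.
Distance 3: N.
Distance 4: O — contains O.

4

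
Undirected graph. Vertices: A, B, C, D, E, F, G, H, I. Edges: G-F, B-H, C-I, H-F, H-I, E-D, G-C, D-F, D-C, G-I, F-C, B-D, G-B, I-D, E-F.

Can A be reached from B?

No

Explore from B.
Distance 1: reach D, G, H.
Distance 2: reach C, E, F, I.
The search is exhausted without reaching A; it lies in a different component.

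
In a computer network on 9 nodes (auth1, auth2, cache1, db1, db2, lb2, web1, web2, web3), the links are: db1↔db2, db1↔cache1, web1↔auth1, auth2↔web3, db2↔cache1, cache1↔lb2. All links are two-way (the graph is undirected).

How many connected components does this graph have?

4

From auth1: component {auth1, web1}.
From auth2: component {auth2, web3}.
From cache1: component {cache1, db1, db2, lb2}.
From web2: component {web2}.
That's 4 components.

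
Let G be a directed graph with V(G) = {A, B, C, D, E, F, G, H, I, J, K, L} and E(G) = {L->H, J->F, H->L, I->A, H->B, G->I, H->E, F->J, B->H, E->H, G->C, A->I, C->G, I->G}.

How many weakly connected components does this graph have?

5

From A: component {A, C, G, I}.
From B: component {B, E, H, L}.
From D: component {D}.
From F: component {F, J}.
From K: component {K}.
That's 5 components.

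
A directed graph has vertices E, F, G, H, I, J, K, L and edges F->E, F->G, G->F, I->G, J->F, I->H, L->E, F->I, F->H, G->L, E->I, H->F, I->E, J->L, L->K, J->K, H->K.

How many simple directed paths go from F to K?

F→E→I→G→L→K
F→E→I→H→K
F→G→L→E→I→H→K
F→G→L→K
F→H→K
F→I→G→L→K
F→I→H→K

7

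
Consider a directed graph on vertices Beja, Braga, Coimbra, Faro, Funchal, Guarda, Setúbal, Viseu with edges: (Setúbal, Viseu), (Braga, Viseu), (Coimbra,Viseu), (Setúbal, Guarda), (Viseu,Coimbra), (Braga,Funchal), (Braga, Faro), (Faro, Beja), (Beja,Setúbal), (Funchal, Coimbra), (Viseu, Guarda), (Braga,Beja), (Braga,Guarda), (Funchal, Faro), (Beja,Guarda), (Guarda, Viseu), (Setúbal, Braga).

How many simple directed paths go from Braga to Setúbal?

3

Braga→Beja→Setúbal
Braga→Faro→Beja→Setúbal
Braga→Funchal→Faro→Beja→Setúbal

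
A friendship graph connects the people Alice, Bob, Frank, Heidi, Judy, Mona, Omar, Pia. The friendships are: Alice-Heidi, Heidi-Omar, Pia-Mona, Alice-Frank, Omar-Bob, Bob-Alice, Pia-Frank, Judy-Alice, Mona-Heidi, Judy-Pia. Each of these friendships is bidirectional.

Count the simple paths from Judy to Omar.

7

Judy–Alice–Bob–Omar
Judy–Alice–Frank–Pia–Mona–Heidi–Omar
Judy–Alice–Heidi–Omar
Judy–Pia–Frank–Alice–Bob–Omar
Judy–Pia–Frank–Alice–Heidi–Omar
Judy–Pia–Mona–Heidi–Alice–Bob–Omar
Judy–Pia–Mona–Heidi–Omar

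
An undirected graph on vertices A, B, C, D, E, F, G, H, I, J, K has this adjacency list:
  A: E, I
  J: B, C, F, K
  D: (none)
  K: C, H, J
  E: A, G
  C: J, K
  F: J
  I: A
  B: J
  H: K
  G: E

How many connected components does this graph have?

From A: component {A, E, G, I}.
From B: component {B, C, F, H, J, K}.
From D: component {D}.
That's 3 components.

3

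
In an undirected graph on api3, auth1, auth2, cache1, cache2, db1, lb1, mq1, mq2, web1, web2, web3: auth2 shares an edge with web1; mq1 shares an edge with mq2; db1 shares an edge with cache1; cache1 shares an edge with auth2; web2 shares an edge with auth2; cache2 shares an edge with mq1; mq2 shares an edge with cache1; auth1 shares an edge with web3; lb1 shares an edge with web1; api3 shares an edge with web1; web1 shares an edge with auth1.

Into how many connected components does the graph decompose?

From api3: component {api3, auth1, auth2, cache1, cache2, db1, lb1, mq1, mq2, web1, web2, web3}.
That's 1 component.

1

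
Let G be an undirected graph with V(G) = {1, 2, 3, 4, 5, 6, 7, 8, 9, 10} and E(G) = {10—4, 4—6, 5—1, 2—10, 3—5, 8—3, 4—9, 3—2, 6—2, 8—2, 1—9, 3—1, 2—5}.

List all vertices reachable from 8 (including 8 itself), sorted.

1, 2, 3, 4, 5, 6, 8, 9, 10

Start at 8.
Its neighbours: 2, 3.
Then their neighbours: 1, 5, 6, 10.
Then next layer: 4, 9.
Nothing further is reachable.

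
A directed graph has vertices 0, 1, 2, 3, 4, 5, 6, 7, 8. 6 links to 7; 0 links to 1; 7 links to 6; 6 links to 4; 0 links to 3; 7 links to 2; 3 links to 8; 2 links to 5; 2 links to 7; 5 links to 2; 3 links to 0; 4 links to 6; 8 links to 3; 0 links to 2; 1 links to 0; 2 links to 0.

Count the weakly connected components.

1

From 0: component {0, 1, 2, 3, 4, 5, 6, 7, 8}.
That's 1 component.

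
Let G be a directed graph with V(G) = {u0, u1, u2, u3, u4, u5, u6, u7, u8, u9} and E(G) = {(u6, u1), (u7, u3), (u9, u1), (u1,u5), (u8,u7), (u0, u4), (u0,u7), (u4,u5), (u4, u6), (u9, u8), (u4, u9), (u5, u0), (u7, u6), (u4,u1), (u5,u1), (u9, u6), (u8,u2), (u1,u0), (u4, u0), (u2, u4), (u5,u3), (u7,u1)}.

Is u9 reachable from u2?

Yes

Explore from u2.
Distance 1: reach u4.
Distance 2: reach u0, u1, u5, u6, u9.
Found u9.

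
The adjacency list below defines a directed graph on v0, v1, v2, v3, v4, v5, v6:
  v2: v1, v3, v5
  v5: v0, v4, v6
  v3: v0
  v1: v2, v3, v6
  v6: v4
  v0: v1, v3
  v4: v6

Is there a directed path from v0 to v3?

Yes

Explore from v0.
Distance 1: reach v1, v3.
Found v3.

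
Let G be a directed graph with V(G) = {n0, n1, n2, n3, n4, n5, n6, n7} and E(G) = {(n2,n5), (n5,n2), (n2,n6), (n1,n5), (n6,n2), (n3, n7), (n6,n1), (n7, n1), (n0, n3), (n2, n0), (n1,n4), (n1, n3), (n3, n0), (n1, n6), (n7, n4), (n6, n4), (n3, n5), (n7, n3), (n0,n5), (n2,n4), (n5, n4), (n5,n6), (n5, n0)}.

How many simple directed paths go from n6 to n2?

n6→n1→n3→n0→n5→n2
n6→n1→n3→n5→n2
n6→n1→n5→n2
n6→n2

4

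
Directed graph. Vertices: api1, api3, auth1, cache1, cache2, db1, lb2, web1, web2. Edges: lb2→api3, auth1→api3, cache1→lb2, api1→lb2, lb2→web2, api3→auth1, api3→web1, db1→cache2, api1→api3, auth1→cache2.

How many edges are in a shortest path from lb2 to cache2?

Distance 0: lb2.
Distance 1: api3, web2.
Distance 2: auth1, web1.
Distance 3: cache2 — contains cache2.

3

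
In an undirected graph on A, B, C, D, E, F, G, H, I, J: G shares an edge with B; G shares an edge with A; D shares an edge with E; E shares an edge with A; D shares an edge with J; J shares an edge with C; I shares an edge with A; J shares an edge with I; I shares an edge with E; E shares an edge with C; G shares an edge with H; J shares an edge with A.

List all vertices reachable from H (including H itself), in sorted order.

A, B, C, D, E, G, H, I, J

Start at H.
Its neighbours: G.
Then their neighbours: A, B.
Then next layer: E, I, J.
Then next layer: C, D.
Nothing further is reachable.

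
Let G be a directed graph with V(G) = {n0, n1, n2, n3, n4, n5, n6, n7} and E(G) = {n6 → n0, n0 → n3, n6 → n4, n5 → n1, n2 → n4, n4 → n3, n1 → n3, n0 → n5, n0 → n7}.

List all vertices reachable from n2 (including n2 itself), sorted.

Start at n2.
Its neighbours: n4.
Then their neighbours: n3.
Nothing further is reachable.

n2, n3, n4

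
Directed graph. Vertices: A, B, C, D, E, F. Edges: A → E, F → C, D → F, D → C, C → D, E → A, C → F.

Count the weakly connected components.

From A: component {A, E}.
From B: component {B}.
From C: component {C, D, F}.
That's 3 components.

3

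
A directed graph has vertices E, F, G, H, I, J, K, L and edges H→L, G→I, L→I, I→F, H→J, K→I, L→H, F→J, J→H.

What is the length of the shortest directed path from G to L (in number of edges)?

Distance 0: G.
Distance 1: I.
Distance 2: F.
Distance 3: J.
Distance 4: H.
Distance 5: L — contains L.

5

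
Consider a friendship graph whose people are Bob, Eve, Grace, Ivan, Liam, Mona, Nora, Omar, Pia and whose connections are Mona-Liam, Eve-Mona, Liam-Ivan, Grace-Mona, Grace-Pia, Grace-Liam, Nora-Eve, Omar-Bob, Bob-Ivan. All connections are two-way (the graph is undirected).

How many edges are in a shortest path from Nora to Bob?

5

Distance 0: Nora.
Distance 1: Eve.
Distance 2: Mona.
Distance 3: Grace, Liam.
Distance 4: Ivan, Pia.
Distance 5: Bob — contains Bob.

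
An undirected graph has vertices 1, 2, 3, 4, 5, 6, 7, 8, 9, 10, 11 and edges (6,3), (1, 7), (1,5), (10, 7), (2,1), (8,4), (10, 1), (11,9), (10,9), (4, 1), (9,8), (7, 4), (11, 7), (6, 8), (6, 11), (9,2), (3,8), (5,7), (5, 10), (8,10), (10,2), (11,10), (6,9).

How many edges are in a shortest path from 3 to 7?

3

Distance 0: 3.
Distance 1: 6, 8.
Distance 2: 4, 9, 10, 11.
Distance 3: 1, 2, 5, 7 — contains 7.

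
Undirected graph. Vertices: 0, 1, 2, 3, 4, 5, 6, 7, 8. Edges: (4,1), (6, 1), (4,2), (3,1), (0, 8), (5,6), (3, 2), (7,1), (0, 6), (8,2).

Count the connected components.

From 0: component {0, 1, 2, 3, 4, 5, 6, 7, 8}.
That's 1 component.

1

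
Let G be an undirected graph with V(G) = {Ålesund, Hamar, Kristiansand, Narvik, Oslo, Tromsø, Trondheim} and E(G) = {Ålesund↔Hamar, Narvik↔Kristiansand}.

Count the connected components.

From Ålesund: component {Ålesund, Hamar}.
From Kristiansand: component {Kristiansand, Narvik}.
From Oslo: component {Oslo}.
From Tromsø: component {Tromsø}.
From Trondheim: component {Trondheim}.
That's 5 components.

5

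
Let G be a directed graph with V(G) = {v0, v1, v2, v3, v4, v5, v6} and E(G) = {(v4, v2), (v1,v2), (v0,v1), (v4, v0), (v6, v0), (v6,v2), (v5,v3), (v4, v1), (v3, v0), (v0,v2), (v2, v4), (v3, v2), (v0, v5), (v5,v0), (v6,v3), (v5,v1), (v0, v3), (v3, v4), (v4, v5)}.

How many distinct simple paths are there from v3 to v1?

v3→v0→v1
v3→v0→v2→v4→v1
v3→v0→v2→v4→v5→v1
v3→v0→v5→v1
v3→v2→v4→v0→v1
v3→v2→v4→v0→v5→v1
v3→v2→v4→v1
v3→v2→v4→v5→v0→v1
v3→v2→v4→v5→v1
v3→v4→v0→v1
v3→v4→v0→v5→v1
v3→v4→v1
v3→v4→v5→v0→v1
v3→v4→v5→v1

14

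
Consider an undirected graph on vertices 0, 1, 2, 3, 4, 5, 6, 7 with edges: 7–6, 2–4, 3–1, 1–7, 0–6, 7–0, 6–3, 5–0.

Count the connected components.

From 0: component {0, 1, 3, 5, 6, 7}.
From 2: component {2, 4}.
That's 2 components.

2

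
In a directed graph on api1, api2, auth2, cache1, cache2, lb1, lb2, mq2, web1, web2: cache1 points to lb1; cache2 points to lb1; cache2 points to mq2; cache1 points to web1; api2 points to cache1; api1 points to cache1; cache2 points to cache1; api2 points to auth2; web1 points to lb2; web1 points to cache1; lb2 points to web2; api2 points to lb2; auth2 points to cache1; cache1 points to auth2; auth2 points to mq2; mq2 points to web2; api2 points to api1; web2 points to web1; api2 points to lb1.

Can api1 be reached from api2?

Explore from api2.
Distance 1: reach api1, auth2, cache1, lb1, lb2.
Found api1.

Yes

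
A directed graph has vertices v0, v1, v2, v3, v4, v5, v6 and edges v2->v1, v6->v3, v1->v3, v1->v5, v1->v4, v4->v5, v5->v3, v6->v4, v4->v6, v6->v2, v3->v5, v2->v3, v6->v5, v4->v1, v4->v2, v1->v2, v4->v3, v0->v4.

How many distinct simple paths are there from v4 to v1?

v4→v1
v4→v2→v1
v4→v6→v2→v1

3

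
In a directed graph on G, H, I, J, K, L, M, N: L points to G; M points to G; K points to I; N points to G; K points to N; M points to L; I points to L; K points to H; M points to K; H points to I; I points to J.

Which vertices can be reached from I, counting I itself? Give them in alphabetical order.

G, I, J, L

Start at I.
Its neighbours: J, L.
Then their neighbours: G.
Nothing further is reachable.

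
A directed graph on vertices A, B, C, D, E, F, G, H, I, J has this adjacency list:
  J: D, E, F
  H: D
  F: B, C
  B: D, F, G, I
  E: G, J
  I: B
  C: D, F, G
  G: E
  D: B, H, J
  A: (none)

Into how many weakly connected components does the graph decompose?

From A: component {A}.
From B: component {B, C, D, E, F, G, H, I, J}.
That's 2 components.

2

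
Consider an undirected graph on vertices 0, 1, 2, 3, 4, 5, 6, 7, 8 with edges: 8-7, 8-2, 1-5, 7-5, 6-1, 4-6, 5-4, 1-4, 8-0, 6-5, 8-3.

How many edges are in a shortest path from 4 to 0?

Distance 0: 4.
Distance 1: 1, 5, 6.
Distance 2: 7.
Distance 3: 8.
Distance 4: 0, 2, 3 — contains 0.

4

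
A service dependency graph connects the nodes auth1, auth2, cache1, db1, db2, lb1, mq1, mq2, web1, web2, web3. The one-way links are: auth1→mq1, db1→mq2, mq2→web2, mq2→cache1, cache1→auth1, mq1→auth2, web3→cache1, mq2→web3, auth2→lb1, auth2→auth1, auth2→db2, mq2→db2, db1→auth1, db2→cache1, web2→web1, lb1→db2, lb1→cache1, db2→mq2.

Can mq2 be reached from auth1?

Yes

Explore from auth1.
Distance 1: reach mq1.
Distance 2: reach auth2.
Distance 3: reach db2, lb1.
Distance 4: reach cache1, mq2.
Found mq2.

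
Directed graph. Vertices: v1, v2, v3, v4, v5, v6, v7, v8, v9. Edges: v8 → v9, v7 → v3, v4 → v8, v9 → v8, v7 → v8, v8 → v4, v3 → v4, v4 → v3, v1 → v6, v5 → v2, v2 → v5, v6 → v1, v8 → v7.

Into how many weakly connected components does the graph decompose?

3

From v1: component {v1, v6}.
From v2: component {v2, v5}.
From v3: component {v3, v4, v7, v8, v9}.
That's 3 components.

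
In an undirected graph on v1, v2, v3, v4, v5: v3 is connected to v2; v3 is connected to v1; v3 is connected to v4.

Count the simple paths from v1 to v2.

1

v1–v3–v2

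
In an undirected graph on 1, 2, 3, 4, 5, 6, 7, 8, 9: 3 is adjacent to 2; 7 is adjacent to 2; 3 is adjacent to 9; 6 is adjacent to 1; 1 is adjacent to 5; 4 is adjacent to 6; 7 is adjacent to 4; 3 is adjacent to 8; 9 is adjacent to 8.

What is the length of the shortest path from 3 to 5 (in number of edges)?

Distance 0: 3.
Distance 1: 2, 8, 9.
Distance 2: 7.
Distance 3: 4.
Distance 4: 6.
Distance 5: 1.
Distance 6: 5 — contains 5.

6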